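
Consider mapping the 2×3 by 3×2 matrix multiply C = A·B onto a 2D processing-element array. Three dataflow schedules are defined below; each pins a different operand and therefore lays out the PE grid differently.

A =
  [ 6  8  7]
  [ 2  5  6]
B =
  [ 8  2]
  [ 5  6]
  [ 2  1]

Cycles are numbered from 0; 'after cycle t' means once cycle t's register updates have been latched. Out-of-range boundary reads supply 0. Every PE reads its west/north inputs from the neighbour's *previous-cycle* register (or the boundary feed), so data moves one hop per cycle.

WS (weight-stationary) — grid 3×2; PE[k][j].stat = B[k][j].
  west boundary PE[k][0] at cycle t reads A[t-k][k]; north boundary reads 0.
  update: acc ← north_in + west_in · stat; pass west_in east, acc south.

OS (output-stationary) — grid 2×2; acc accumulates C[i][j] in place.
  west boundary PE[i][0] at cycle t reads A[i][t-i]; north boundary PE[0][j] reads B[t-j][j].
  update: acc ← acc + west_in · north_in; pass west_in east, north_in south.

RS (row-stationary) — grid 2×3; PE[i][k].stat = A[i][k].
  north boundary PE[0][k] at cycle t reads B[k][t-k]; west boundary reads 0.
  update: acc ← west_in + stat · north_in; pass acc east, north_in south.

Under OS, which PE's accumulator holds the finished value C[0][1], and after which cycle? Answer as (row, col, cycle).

Under OS, C[0][1] lands at PE[0][1]:
  @0  [0,1]  acc 0  |  →0  ↓0
  @1  [0,1]  acc 12  |  →6  ↓2
  @2  [0,1]  acc 60  |  →8  ↓6
  @3  [0,1]  acc 67  |  →7  ↓1

(row, col, cycle) = (0, 1, 3)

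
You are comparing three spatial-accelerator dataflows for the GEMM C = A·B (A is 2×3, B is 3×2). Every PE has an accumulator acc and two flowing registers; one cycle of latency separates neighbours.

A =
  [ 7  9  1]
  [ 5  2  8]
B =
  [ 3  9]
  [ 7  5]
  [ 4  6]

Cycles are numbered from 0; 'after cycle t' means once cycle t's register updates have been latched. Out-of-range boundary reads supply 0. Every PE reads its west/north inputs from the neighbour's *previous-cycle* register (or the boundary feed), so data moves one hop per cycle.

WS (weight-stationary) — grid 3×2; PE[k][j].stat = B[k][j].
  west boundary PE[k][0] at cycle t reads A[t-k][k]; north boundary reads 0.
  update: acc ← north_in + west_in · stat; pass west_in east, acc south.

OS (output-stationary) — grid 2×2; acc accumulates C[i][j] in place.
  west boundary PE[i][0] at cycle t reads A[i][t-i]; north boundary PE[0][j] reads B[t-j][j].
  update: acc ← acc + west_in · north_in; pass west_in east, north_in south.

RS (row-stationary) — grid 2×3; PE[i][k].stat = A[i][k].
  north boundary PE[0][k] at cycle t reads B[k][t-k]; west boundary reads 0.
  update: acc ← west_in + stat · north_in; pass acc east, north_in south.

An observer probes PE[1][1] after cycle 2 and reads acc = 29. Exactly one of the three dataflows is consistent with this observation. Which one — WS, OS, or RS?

dataflow = RS

— WS: 3×2; PE[1][1] trace:
  [0] (1,1) acc=0 (h:0 v:0)
  [1] (1,1) acc=0 (h:0 v:0)
  [2] (1,1) acc=108 (h:9 v:108)
— OS: 2×2; PE[1][1] trace:
  [0] (1,1) acc=0 (h:0 v:0)
  [1] (1,1) acc=0 (h:0 v:0)
  [2] (1,1) acc=45 (h:5 v:9)
— RS: 2×3; PE[1][1] trace:
  [0] (1,1) acc=0 (h:0 v:0)
  [1] (1,1) acc=0 (h:0 v:0)
  [2] (1,1) acc=29 (h:29 v:7)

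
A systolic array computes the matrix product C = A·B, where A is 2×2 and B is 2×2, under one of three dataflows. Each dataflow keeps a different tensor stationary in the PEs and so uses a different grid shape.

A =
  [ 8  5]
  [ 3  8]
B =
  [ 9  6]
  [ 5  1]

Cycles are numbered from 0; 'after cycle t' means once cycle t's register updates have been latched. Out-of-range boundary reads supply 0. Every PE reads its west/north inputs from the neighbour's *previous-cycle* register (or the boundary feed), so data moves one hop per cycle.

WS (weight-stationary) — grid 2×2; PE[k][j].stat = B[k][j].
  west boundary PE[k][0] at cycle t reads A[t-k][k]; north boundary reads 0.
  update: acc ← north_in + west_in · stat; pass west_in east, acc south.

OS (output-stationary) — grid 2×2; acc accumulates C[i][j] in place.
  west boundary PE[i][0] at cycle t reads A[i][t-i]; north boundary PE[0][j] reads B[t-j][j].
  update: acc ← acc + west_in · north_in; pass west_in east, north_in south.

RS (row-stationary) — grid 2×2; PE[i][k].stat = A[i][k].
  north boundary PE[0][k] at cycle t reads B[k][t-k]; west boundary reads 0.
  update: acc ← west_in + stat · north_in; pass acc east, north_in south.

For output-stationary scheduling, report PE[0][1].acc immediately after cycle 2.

PE[0][1].acc = 53

Tracing OS — 2×2 array, target PE[0][1]:
  cycle 0: PE[0][0] → acc 72, east 8, south 9
  cycle 0: PE[0][1] → acc 0, east 0, south 0
  cycle 1: PE[0][0] → acc 97, east 5, south 5
  cycle 1: PE[0][1] → acc 48, east 8, south 6
  cycle 2: PE[0][0] → acc 97, east 0, south 0
  cycle 2: PE[0][1] → acc 53, east 5, south 1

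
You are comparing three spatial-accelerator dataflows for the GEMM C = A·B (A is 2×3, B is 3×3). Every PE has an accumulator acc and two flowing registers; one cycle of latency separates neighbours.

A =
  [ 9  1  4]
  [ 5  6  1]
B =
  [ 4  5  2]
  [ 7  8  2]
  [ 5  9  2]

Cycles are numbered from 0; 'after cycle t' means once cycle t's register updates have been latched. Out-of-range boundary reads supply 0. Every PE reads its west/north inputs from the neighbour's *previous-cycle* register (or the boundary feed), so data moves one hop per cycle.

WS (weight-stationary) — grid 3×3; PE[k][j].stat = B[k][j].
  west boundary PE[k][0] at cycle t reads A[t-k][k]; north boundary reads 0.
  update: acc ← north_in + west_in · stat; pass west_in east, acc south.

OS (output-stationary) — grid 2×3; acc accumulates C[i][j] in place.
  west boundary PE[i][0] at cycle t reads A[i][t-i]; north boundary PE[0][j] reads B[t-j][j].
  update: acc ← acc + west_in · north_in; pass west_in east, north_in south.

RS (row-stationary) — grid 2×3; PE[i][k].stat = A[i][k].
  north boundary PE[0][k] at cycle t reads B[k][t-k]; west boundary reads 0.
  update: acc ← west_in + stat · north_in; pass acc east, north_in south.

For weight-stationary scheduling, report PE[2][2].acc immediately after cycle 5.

Tracing WS — 3×3 array, target PE[2][2]:
  step 0 · PE1,2: acc=0; fwd→0 fwd↓0
  step 0 · PE2,1: acc=0; fwd→0 fwd↓0
  step 0 · PE2,2: acc=0; fwd→0 fwd↓0
  step 1 · PE1,2: acc=0; fwd→0 fwd↓0
  step 1 · PE2,1: acc=0; fwd→0 fwd↓0
  step 1 · PE2,2: acc=0; fwd→0 fwd↓0
  step 2 · PE1,2: acc=0; fwd→0 fwd↓0
  step 2 · PE2,1: acc=0; fwd→0 fwd↓0
  step 2 · PE2,2: acc=0; fwd→0 fwd↓0
  step 3 · PE1,2: acc=20; fwd→1 fwd↓20
  step 3 · PE2,1: acc=89; fwd→4 fwd↓89
  step 3 · PE2,2: acc=0; fwd→0 fwd↓0
  step 4 · PE1,2: acc=22; fwd→6 fwd↓22
  step 4 · PE2,1: acc=82; fwd→1 fwd↓82
  step 4 · PE2,2: acc=28; fwd→4 fwd↓28
  step 5 · PE1,2: acc=0; fwd→0 fwd↓0
  step 5 · PE2,1: acc=0; fwd→0 fwd↓0
  step 5 · PE2,2: acc=24; fwd→1 fwd↓24

PE[2][2].acc = 24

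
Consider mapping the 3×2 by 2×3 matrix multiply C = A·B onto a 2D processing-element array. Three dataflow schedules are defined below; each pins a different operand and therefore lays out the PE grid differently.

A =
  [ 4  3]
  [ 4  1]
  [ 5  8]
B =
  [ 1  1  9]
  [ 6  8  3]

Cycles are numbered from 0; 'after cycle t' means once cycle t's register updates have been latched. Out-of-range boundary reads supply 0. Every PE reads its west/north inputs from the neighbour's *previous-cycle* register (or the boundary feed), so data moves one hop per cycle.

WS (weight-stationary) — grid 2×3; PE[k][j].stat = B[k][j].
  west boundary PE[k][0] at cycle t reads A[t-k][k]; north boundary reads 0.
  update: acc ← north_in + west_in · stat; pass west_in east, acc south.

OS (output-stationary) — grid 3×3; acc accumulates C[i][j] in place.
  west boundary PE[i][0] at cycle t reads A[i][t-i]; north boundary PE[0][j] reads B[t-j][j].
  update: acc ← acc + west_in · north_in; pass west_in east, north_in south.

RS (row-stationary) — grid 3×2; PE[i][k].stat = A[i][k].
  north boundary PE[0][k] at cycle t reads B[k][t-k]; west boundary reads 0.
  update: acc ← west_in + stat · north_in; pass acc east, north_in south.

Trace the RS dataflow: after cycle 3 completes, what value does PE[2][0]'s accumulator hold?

RS 3×2: PE[2][0] cycle-by-cycle (with neighbour feeds):
  c0 r1c0: 0 / 0 / 0
  c0 r2c0: 0 / 0 / 0
  c1 r1c0: 4 / 4 / 1
  c1 r2c0: 0 / 0 / 0
  c2 r1c0: 4 / 4 / 1
  c2 r2c0: 5 / 5 / 1
  c3 r1c0: 36 / 36 / 9
  c3 r2c0: 5 / 5 / 1

PE[2][0].acc = 5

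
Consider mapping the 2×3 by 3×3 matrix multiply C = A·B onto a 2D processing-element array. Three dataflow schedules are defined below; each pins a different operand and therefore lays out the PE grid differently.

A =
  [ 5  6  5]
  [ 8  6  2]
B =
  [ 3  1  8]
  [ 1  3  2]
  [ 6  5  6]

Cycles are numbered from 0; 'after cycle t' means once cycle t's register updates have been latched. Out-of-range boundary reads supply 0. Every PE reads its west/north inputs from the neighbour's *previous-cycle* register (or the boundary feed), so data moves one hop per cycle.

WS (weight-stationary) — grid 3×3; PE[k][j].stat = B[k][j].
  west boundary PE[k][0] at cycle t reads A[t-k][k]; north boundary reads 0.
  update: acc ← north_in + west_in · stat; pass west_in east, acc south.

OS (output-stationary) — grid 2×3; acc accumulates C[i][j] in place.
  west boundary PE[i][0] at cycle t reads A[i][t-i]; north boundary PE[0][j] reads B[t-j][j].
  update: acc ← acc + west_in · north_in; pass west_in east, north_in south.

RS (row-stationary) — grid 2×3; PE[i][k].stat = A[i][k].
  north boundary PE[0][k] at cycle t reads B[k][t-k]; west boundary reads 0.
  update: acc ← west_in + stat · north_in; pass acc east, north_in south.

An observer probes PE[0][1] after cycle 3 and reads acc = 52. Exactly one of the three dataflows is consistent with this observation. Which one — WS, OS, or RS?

WS [3×3] PE[0][1] across cycles:
  @0  [0,1]  acc 0  |  →0  ↓0
  @1  [0,1]  acc 5  |  →5  ↓5
  @2  [0,1]  acc 8  |  →8  ↓8
  @3  [0,1]  acc 0  |  →0  ↓0
OS [2×3] PE[0][1] across cycles:
  @0  [0,1]  acc 0  |  →0  ↓0
  @1  [0,1]  acc 5  |  →5  ↓1
  @2  [0,1]  acc 23  |  →6  ↓3
  @3  [0,1]  acc 48  |  →5  ↓5
RS [2×3] PE[0][1] across cycles:
  @0  [0,1]  acc 0  |  →0  ↓0
  @1  [0,1]  acc 21  |  →21  ↓1
  @2  [0,1]  acc 23  |  →23  ↓3
  @3  [0,1]  acc 52  |  →52  ↓2

dataflow = RS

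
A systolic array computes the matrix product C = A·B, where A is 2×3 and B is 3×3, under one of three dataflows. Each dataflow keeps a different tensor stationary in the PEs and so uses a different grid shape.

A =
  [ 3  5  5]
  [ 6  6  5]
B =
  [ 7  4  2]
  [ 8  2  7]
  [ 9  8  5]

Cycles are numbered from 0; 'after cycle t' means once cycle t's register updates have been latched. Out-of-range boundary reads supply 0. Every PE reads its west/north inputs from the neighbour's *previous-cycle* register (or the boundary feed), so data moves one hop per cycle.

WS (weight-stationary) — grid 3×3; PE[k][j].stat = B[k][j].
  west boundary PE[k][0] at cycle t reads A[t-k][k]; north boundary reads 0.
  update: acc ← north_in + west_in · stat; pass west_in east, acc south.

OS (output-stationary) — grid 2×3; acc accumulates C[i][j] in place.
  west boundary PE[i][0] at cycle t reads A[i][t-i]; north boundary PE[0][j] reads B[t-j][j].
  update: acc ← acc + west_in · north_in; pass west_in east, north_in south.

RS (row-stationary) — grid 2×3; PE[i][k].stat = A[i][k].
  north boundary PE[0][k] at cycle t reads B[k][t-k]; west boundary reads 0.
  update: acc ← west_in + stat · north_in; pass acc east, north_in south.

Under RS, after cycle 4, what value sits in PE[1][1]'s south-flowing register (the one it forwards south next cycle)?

register = 7

RS 2×3: PE[1][1] cycle-by-cycle (with neighbour feeds):
  c0 r0c1: 0 / 0 / 0
  c0 r1c0: 0 / 0 / 0
  c0 r1c1: 0 / 0 / 0
  c1 r0c1: 61 / 61 / 8
  c1 r1c0: 42 / 42 / 7
  c1 r1c1: 0 / 0 / 0
  c2 r0c1: 22 / 22 / 2
  c2 r1c0: 24 / 24 / 4
  c2 r1c1: 90 / 90 / 8
  c3 r0c1: 41 / 41 / 7
  c3 r1c0: 12 / 12 / 2
  c3 r1c1: 36 / 36 / 2
  c4 r0c1: 0 / 0 / 0
  c4 r1c0: 0 / 0 / 0
  c4 r1c1: 54 / 54 / 7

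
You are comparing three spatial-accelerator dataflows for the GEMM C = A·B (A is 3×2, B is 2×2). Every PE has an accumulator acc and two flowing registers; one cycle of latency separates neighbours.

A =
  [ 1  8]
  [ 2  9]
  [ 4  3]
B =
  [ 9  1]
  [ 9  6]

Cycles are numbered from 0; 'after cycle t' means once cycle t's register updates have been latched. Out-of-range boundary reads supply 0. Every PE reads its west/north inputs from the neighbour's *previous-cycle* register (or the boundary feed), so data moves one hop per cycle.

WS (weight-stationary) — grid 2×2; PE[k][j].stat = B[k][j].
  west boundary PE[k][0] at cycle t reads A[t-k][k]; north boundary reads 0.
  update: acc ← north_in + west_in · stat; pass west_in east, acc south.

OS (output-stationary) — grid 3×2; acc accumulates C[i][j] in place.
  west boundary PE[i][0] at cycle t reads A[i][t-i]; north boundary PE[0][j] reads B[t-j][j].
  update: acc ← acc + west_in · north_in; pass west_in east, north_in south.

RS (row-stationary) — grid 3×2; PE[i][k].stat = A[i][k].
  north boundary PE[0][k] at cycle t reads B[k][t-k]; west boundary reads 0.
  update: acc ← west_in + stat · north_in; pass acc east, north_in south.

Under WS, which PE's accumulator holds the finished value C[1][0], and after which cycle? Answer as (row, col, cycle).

(row, col, cycle) = (1, 0, 2)

Under WS, C[1][0] lands at PE[1][0]:
  cycle 0: PE[1][0] → acc 0, east 0, south 0
  cycle 1: PE[1][0] → acc 81, east 8, south 81
  cycle 2: PE[1][0] → acc 99, east 9, south 99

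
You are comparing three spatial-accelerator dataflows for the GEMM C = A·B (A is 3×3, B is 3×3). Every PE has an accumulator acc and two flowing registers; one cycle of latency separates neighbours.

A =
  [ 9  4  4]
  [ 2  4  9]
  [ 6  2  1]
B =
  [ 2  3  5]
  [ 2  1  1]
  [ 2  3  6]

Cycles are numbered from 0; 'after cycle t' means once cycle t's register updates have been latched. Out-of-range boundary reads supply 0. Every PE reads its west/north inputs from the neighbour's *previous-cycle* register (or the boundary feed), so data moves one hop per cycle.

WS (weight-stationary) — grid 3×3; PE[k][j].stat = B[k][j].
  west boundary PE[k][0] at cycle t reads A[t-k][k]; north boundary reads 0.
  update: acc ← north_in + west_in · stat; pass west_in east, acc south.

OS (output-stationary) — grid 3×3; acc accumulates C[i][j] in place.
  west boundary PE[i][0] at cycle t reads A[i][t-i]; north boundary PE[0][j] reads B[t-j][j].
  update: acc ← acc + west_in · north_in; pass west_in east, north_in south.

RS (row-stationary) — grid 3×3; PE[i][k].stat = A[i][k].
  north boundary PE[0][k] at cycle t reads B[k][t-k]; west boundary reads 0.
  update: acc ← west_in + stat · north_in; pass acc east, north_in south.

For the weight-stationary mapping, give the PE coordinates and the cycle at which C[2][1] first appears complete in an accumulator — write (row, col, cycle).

WS: C[2][1] accumulates in PE[2][1]:
  c0 r2c1: 0 / 0 / 0
  c1 r2c1: 0 / 0 / 0
  c2 r2c1: 0 / 0 / 0
  c3 r2c1: 43 / 4 / 43
  c4 r2c1: 37 / 9 / 37
  c5 r2c1: 23 / 1 / 23

(row, col, cycle) = (2, 1, 5)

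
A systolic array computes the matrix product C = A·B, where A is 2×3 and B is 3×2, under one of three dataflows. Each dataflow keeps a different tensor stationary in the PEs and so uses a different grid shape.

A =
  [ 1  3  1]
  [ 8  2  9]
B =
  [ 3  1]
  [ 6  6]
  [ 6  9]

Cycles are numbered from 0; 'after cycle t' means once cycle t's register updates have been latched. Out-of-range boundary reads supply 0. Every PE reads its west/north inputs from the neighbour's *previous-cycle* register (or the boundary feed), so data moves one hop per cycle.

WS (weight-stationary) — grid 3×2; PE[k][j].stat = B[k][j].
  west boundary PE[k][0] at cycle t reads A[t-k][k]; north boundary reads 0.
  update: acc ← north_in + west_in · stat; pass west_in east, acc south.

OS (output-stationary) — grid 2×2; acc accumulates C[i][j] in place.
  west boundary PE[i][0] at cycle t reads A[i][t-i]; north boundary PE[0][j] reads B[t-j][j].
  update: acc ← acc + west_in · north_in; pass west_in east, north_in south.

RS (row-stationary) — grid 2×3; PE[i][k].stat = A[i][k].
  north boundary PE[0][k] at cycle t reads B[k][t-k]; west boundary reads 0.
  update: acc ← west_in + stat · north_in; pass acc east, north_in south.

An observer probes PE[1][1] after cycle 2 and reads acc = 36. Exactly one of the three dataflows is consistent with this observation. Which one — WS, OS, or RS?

WS (3×2 grid), PE[1][1]:
  step 0 · PE1,1: acc=0; fwd→0 fwd↓0
  step 1 · PE1,1: acc=0; fwd→0 fwd↓0
  step 2 · PE1,1: acc=19; fwd→3 fwd↓19
OS (2×2 grid), PE[1][1]:
  step 0 · PE1,1: acc=0; fwd→0 fwd↓0
  step 1 · PE1,1: acc=0; fwd→0 fwd↓0
  step 2 · PE1,1: acc=8; fwd→8 fwd↓1
RS (2×3 grid), PE[1][1]:
  step 0 · PE1,1: acc=0; fwd→0 fwd↓0
  step 1 · PE1,1: acc=0; fwd→0 fwd↓0
  step 2 · PE1,1: acc=36; fwd→36 fwd↓6

dataflow = RS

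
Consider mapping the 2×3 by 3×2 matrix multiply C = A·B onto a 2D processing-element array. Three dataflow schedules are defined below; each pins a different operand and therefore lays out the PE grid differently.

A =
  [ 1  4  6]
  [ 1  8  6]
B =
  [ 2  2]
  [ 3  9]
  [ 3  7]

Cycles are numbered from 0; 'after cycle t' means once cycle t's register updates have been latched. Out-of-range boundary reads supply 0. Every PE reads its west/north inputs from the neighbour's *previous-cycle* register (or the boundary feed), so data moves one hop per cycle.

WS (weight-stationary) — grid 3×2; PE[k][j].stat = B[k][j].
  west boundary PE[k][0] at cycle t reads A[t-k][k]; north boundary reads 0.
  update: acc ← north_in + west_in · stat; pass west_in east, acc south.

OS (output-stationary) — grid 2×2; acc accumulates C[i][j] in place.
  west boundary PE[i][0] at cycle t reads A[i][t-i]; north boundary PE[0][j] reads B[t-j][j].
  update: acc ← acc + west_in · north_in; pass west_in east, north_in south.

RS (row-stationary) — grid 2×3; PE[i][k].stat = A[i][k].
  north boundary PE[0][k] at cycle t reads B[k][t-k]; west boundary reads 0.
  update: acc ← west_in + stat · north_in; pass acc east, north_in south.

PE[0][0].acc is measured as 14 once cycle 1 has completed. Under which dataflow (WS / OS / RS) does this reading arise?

— WS: 3×2; PE[0][0] trace:
  step 0 · PE0,0: acc=2; fwd→1 fwd↓2
  step 1 · PE0,0: acc=2; fwd→1 fwd↓2
— OS: 2×2; PE[0][0] trace:
  step 0 · PE0,0: acc=2; fwd→1 fwd↓2
  step 1 · PE0,0: acc=14; fwd→4 fwd↓3
— RS: 2×3; PE[0][0] trace:
  step 0 · PE0,0: acc=2; fwd→2 fwd↓2
  step 1 · PE0,0: acc=2; fwd→2 fwd↓2

dataflow = OS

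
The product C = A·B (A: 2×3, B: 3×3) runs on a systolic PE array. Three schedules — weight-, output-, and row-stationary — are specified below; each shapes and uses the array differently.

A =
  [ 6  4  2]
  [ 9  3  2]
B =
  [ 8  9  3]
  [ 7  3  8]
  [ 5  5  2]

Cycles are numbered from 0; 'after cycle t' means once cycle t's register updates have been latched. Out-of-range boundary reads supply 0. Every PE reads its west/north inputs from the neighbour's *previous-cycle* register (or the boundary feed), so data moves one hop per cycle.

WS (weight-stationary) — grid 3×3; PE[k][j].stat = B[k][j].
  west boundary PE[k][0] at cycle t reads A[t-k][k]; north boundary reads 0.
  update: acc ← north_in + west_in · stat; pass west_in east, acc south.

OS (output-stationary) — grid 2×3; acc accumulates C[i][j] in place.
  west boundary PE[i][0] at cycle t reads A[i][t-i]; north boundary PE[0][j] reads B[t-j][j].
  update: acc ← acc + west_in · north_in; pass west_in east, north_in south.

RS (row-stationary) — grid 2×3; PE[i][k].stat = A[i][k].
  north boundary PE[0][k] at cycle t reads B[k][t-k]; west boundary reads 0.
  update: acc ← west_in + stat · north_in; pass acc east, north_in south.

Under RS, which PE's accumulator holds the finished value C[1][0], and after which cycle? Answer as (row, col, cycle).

RS: C[1][0] accumulates in PE[1][2]:
  step 0 · PE1,2: acc=0; fwd→0 fwd↓0
  step 1 · PE1,2: acc=0; fwd→0 fwd↓0
  step 2 · PE1,2: acc=0; fwd→0 fwd↓0
  step 3 · PE1,2: acc=103; fwd→103 fwd↓5

(row, col, cycle) = (1, 2, 3)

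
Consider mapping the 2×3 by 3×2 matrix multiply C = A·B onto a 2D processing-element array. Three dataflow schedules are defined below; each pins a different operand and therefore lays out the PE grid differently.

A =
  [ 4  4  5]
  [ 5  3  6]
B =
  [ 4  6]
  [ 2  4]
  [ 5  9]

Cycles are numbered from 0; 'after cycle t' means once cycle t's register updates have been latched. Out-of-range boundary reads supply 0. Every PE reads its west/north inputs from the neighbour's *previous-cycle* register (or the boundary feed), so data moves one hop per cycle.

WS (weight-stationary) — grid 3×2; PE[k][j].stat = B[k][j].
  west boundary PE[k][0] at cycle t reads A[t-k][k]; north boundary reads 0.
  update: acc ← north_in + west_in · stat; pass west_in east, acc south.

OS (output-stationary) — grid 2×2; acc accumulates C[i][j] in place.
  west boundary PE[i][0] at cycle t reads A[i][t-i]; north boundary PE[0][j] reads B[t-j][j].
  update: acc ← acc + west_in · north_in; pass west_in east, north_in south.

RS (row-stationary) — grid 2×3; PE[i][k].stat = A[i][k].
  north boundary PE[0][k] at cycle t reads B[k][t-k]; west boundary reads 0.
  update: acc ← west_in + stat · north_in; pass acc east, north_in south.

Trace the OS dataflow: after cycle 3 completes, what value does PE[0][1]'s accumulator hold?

OS 2×2: PE[0][1] cycle-by-cycle (with neighbour feeds):
  [0] (0,0) acc=16 (h:4 v:4)
  [0] (0,1) acc=0 (h:0 v:0)
  [1] (0,0) acc=24 (h:4 v:2)
  [1] (0,1) acc=24 (h:4 v:6)
  [2] (0,0) acc=49 (h:5 v:5)
  [2] (0,1) acc=40 (h:4 v:4)
  [3] (0,0) acc=49 (h:0 v:0)
  [3] (0,1) acc=85 (h:5 v:9)

PE[0][1].acc = 85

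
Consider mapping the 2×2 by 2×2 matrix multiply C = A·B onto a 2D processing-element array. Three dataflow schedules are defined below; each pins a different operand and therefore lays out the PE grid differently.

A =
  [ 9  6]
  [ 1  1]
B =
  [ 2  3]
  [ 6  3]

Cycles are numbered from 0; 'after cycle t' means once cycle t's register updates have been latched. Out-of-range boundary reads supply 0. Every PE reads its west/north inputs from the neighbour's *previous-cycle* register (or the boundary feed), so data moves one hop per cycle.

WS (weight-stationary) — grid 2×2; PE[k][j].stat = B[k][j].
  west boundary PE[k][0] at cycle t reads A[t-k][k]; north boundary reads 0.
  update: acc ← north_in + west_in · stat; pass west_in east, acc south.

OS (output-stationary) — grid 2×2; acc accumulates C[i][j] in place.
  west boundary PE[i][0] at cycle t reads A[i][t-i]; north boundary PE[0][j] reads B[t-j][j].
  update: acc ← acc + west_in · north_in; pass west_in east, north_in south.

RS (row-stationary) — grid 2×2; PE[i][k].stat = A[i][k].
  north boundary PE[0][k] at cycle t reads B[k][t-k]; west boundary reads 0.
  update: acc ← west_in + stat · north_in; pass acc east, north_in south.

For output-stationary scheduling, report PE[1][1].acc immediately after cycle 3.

PE[1][1].acc = 6

OS on a 2×2 grid — tracing PE[1][1] and its feeders:
  [0] (0,1) acc=0 (h:0 v:0)
  [0] (1,0) acc=0 (h:0 v:0)
  [0] (1,1) acc=0 (h:0 v:0)
  [1] (0,1) acc=27 (h:9 v:3)
  [1] (1,0) acc=2 (h:1 v:2)
  [1] (1,1) acc=0 (h:0 v:0)
  [2] (0,1) acc=45 (h:6 v:3)
  [2] (1,0) acc=8 (h:1 v:6)
  [2] (1,1) acc=3 (h:1 v:3)
  [3] (0,1) acc=45 (h:0 v:0)
  [3] (1,0) acc=8 (h:0 v:0)
  [3] (1,1) acc=6 (h:1 v:3)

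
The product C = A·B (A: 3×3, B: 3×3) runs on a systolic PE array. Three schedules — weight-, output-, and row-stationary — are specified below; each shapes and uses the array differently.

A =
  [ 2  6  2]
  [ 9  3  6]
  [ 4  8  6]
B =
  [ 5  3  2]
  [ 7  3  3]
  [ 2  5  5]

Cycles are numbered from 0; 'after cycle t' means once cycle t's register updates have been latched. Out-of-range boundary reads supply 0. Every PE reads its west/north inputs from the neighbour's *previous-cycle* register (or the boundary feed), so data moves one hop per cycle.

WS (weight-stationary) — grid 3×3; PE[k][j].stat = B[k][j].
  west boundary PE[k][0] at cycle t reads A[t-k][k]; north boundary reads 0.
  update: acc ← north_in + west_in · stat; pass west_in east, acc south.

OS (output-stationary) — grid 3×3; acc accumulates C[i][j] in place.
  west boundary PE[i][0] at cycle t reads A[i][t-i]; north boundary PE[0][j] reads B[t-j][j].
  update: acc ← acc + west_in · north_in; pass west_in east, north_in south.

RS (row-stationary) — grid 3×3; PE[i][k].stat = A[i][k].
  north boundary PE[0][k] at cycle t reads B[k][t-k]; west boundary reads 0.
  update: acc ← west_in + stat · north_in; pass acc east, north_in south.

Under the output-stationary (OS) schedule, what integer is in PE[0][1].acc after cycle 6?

PE[0][1].acc = 34

OS (3×3). Following PE[0][1] plus its west/north inputs:
  cycle 0: PE[0][0] → acc 10, east 2, south 5
  cycle 0: PE[0][1] → acc 0, east 0, south 0
  cycle 1: PE[0][0] → acc 52, east 6, south 7
  cycle 1: PE[0][1] → acc 6, east 2, south 3
  cycle 2: PE[0][0] → acc 56, east 2, south 2
  cycle 2: PE[0][1] → acc 24, east 6, south 3
  cycle 3: PE[0][0] → acc 56, east 0, south 0
  cycle 3: PE[0][1] → acc 34, east 2, south 5
  cycle 4: PE[0][0] → acc 56, east 0, south 0
  cycle 4: PE[0][1] → acc 34, east 0, south 0
  cycle 5: PE[0][0] → acc 56, east 0, south 0
  cycle 5: PE[0][1] → acc 34, east 0, south 0
  cycle 6: PE[0][0] → acc 56, east 0, south 0
  cycle 6: PE[0][1] → acc 34, east 0, south 0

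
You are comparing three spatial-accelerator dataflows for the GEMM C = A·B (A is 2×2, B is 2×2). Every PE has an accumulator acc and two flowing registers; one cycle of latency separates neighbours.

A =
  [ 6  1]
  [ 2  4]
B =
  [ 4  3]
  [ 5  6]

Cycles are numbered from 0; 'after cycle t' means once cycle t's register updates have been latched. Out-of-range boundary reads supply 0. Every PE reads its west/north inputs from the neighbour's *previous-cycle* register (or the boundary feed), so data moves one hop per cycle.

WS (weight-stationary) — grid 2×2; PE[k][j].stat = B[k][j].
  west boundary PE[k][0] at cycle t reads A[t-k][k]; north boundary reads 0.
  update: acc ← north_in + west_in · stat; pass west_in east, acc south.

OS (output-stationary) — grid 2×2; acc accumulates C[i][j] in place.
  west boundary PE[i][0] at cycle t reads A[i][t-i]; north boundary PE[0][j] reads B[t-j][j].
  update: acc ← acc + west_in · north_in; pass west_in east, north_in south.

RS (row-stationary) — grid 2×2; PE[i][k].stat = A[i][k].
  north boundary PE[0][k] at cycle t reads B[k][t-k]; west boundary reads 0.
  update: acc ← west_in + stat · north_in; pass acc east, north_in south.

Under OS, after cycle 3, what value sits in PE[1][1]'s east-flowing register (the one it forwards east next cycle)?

register = 4

Tracing OS — 2×2 array, target PE[1][1]:
  @0  [0,1]  acc 0  |  →0  ↓0
  @0  [1,0]  acc 0  |  →0  ↓0
  @0  [1,1]  acc 0  |  →0  ↓0
  @1  [0,1]  acc 18  |  →6  ↓3
  @1  [1,0]  acc 8  |  →2  ↓4
  @1  [1,1]  acc 0  |  →0  ↓0
  @2  [0,1]  acc 24  |  →1  ↓6
  @2  [1,0]  acc 28  |  →4  ↓5
  @2  [1,1]  acc 6  |  →2  ↓3
  @3  [0,1]  acc 24  |  →0  ↓0
  @3  [1,0]  acc 28  |  →0  ↓0
  @3  [1,1]  acc 30  |  →4  ↓6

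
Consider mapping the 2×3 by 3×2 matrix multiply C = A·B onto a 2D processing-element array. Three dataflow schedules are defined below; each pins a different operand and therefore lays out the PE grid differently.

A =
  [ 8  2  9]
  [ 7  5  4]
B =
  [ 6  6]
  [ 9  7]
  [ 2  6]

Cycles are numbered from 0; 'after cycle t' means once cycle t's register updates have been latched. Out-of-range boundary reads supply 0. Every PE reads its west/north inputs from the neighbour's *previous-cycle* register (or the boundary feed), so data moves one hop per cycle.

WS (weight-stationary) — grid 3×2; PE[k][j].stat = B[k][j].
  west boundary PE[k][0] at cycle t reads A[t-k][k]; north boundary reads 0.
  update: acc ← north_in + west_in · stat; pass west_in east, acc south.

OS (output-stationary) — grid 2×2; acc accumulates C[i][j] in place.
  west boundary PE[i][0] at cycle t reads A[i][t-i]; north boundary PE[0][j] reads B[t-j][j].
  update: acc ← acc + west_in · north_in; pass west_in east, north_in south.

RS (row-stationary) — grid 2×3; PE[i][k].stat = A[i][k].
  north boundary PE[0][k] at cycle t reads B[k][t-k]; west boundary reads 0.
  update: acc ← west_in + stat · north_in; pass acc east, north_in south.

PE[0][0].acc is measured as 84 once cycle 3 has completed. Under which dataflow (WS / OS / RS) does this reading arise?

Under WS (3×2), PE[0][0]:
  cycle 0: PE[0][0] → acc 48, east 8, south 48
  cycle 1: PE[0][0] → acc 42, east 7, south 42
  cycle 2: PE[0][0] → acc 0, east 0, south 0
  cycle 3: PE[0][0] → acc 0, east 0, south 0
Under OS (2×2), PE[0][0]:
  cycle 0: PE[0][0] → acc 48, east 8, south 6
  cycle 1: PE[0][0] → acc 66, east 2, south 9
  cycle 2: PE[0][0] → acc 84, east 9, south 2
  cycle 3: PE[0][0] → acc 84, east 0, south 0
Under RS (2×3), PE[0][0]:
  cycle 0: PE[0][0] → acc 48, east 48, south 6
  cycle 1: PE[0][0] → acc 48, east 48, south 6
  cycle 2: PE[0][0] → acc 0, east 0, south 0
  cycle 3: PE[0][0] → acc 0, east 0, south 0

dataflow = OS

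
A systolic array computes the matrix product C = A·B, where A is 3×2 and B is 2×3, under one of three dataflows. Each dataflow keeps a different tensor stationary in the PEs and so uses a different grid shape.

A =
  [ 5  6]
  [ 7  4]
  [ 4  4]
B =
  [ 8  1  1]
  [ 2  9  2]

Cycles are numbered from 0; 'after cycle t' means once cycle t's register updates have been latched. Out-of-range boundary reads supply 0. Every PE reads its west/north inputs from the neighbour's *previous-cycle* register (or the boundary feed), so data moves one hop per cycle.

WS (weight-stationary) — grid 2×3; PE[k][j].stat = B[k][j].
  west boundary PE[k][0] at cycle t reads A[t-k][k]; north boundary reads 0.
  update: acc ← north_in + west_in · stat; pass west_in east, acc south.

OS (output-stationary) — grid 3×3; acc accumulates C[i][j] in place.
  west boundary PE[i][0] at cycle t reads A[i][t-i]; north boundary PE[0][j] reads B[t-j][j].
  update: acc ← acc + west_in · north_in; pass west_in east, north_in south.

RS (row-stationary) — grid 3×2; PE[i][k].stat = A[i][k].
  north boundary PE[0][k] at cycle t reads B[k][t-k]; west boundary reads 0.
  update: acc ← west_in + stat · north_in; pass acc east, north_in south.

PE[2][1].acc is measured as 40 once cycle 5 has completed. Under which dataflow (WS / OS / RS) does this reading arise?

dataflow = OS

WS (2×3): PE[2][1] does not exist.
OS (3×3 grid), PE[2][1]:
  @0  [2,1]  acc 0  |  →0  ↓0
  @1  [2,1]  acc 0  |  →0  ↓0
  @2  [2,1]  acc 0  |  →0  ↓0
  @3  [2,1]  acc 4  |  →4  ↓1
  @4  [2,1]  acc 40  |  →4  ↓9
  @5  [2,1]  acc 40  |  →0  ↓0
RS (3×2 grid), PE[2][1]:
  @0  [2,1]  acc 0  |  →0  ↓0
  @1  [2,1]  acc 0  |  →0  ↓0
  @2  [2,1]  acc 0  |  →0  ↓0
  @3  [2,1]  acc 40  |  →40  ↓2
  @4  [2,1]  acc 40  |  →40  ↓9
  @5  [2,1]  acc 12  |  →12  ↓2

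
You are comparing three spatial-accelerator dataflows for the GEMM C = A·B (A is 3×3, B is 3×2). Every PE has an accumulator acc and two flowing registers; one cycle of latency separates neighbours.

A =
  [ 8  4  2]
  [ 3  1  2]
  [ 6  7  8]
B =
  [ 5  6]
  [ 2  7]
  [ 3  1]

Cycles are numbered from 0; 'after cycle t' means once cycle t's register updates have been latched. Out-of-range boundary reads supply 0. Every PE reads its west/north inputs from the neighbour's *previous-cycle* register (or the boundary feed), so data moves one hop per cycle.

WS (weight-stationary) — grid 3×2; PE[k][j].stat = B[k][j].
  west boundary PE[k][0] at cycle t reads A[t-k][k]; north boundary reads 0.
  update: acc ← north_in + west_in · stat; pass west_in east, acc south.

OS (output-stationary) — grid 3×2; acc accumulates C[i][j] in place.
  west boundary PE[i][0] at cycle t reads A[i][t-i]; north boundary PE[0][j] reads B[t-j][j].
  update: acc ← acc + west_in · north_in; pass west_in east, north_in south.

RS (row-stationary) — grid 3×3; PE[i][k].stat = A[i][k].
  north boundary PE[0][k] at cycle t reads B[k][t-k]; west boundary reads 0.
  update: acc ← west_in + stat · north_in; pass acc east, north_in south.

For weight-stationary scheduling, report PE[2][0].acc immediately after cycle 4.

PE[2][0].acc = 68

Tracing WS — 3×2 array, target PE[2][0]:
  step 0 · PE1,0: acc=0; fwd→0 fwd↓0
  step 0 · PE2,0: acc=0; fwd→0 fwd↓0
  step 1 · PE1,0: acc=48; fwd→4 fwd↓48
  step 1 · PE2,0: acc=0; fwd→0 fwd↓0
  step 2 · PE1,0: acc=17; fwd→1 fwd↓17
  step 2 · PE2,0: acc=54; fwd→2 fwd↓54
  step 3 · PE1,0: acc=44; fwd→7 fwd↓44
  step 3 · PE2,0: acc=23; fwd→2 fwd↓23
  step 4 · PE1,0: acc=0; fwd→0 fwd↓0
  step 4 · PE2,0: acc=68; fwd→8 fwd↓68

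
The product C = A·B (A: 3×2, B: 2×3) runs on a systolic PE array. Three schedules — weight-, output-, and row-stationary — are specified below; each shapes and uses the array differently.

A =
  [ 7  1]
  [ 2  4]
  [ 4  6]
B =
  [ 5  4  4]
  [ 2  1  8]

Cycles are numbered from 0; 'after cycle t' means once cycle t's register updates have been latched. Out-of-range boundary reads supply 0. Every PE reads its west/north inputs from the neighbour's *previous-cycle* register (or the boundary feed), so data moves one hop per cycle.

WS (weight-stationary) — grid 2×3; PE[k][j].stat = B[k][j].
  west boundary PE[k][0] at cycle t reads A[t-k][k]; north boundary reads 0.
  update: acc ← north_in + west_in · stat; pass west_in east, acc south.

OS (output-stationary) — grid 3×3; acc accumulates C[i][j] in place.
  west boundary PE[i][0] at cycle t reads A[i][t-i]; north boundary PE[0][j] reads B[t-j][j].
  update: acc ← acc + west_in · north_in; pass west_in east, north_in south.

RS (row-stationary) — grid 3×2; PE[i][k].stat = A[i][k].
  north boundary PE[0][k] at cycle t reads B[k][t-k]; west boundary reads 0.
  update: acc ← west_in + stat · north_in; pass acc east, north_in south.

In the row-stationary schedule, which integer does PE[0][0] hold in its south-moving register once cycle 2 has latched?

register = 4

Tracing RS — 3×2 array, target PE[0][0]:
  0: (0,0).acc=35  regs=<35,5>
  1: (0,0).acc=28  regs=<28,4>
  2: (0,0).acc=28  regs=<28,4>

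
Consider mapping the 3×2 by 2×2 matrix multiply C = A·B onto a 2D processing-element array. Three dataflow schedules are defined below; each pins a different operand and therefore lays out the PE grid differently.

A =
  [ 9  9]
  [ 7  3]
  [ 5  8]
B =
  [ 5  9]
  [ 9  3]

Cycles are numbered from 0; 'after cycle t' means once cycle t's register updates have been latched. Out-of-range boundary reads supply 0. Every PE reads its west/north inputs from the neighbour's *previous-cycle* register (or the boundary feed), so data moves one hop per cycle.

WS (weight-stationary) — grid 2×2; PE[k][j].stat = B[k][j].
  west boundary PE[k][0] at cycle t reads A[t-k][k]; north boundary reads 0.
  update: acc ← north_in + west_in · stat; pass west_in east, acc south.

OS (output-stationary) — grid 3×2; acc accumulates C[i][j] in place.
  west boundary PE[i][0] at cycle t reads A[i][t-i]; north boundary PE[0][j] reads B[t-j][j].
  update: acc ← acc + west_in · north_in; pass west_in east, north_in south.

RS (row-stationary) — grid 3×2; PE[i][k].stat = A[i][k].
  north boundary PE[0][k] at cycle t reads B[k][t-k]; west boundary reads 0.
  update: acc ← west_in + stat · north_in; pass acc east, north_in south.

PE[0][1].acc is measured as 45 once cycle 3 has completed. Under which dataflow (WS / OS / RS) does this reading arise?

Under WS (2×2), PE[0][1]:
  [0] (0,1) acc=0 (h:0 v:0)
  [1] (0,1) acc=81 (h:9 v:81)
  [2] (0,1) acc=63 (h:7 v:63)
  [3] (0,1) acc=45 (h:5 v:45)
Under OS (3×2), PE[0][1]:
  [0] (0,1) acc=0 (h:0 v:0)
  [1] (0,1) acc=81 (h:9 v:9)
  [2] (0,1) acc=108 (h:9 v:3)
  [3] (0,1) acc=108 (h:0 v:0)
Under RS (3×2), PE[0][1]:
  [0] (0,1) acc=0 (h:0 v:0)
  [1] (0,1) acc=126 (h:126 v:9)
  [2] (0,1) acc=108 (h:108 v:3)
  [3] (0,1) acc=0 (h:0 v:0)

dataflow = WS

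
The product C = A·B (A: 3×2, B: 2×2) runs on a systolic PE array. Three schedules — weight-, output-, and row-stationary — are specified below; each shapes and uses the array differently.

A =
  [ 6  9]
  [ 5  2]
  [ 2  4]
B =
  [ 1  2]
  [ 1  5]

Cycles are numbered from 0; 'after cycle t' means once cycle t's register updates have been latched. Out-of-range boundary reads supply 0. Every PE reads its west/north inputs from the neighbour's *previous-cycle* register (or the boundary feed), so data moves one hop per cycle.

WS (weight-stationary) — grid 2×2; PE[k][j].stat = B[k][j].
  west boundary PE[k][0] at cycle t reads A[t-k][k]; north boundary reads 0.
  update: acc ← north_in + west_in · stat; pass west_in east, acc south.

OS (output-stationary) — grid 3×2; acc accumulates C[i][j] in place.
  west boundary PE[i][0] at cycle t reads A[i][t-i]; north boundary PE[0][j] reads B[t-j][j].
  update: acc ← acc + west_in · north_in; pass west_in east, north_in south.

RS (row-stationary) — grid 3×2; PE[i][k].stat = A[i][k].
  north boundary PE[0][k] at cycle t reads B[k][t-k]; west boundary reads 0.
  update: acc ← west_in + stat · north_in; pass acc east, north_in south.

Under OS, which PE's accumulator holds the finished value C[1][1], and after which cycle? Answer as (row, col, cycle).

OS — PE[1][1] is where C[1][1] collects:
  c0 r1c1: 0 / 0 / 0
  c1 r1c1: 0 / 0 / 0
  c2 r1c1: 10 / 5 / 2
  c3 r1c1: 20 / 2 / 5

(row, col, cycle) = (1, 1, 3)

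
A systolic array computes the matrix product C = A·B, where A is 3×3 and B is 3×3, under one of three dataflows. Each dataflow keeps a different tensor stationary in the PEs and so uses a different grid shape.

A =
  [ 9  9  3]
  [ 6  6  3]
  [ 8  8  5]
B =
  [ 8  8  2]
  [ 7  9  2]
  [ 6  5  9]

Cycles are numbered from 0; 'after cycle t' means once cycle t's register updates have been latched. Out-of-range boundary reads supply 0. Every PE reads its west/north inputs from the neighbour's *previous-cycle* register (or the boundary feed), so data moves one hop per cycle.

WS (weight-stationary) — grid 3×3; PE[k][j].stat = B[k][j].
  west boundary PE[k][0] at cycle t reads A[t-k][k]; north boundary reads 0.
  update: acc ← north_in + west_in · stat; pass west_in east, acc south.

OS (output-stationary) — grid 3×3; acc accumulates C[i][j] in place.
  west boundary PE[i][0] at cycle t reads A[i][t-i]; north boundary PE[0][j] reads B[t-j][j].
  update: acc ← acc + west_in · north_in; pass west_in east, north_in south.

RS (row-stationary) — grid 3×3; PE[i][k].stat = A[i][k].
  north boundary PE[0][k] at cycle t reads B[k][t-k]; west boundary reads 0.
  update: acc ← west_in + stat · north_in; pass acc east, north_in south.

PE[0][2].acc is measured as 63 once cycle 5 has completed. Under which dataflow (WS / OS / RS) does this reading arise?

WS [3×3] PE[0][2] across cycles:
  @0  [0,2]  acc 0  |  →0  ↓0
  @1  [0,2]  acc 0  |  →0  ↓0
  @2  [0,2]  acc 18  |  →9  ↓18
  @3  [0,2]  acc 12  |  →6  ↓12
  @4  [0,2]  acc 16  |  →8  ↓16
  @5  [0,2]  acc 0  |  →0  ↓0
OS [3×3] PE[0][2] across cycles:
  @0  [0,2]  acc 0  |  →0  ↓0
  @1  [0,2]  acc 0  |  →0  ↓0
  @2  [0,2]  acc 18  |  →9  ↓2
  @3  [0,2]  acc 36  |  →9  ↓2
  @4  [0,2]  acc 63  |  →3  ↓9
  @5  [0,2]  acc 63  |  →0  ↓0
RS [3×3] PE[0][2] across cycles:
  @0  [0,2]  acc 0  |  →0  ↓0
  @1  [0,2]  acc 0  |  →0  ↓0
  @2  [0,2]  acc 153  |  →153  ↓6
  @3  [0,2]  acc 168  |  →168  ↓5
  @4  [0,2]  acc 63  |  →63  ↓9
  @5  [0,2]  acc 0  |  →0  ↓0

dataflow = OS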